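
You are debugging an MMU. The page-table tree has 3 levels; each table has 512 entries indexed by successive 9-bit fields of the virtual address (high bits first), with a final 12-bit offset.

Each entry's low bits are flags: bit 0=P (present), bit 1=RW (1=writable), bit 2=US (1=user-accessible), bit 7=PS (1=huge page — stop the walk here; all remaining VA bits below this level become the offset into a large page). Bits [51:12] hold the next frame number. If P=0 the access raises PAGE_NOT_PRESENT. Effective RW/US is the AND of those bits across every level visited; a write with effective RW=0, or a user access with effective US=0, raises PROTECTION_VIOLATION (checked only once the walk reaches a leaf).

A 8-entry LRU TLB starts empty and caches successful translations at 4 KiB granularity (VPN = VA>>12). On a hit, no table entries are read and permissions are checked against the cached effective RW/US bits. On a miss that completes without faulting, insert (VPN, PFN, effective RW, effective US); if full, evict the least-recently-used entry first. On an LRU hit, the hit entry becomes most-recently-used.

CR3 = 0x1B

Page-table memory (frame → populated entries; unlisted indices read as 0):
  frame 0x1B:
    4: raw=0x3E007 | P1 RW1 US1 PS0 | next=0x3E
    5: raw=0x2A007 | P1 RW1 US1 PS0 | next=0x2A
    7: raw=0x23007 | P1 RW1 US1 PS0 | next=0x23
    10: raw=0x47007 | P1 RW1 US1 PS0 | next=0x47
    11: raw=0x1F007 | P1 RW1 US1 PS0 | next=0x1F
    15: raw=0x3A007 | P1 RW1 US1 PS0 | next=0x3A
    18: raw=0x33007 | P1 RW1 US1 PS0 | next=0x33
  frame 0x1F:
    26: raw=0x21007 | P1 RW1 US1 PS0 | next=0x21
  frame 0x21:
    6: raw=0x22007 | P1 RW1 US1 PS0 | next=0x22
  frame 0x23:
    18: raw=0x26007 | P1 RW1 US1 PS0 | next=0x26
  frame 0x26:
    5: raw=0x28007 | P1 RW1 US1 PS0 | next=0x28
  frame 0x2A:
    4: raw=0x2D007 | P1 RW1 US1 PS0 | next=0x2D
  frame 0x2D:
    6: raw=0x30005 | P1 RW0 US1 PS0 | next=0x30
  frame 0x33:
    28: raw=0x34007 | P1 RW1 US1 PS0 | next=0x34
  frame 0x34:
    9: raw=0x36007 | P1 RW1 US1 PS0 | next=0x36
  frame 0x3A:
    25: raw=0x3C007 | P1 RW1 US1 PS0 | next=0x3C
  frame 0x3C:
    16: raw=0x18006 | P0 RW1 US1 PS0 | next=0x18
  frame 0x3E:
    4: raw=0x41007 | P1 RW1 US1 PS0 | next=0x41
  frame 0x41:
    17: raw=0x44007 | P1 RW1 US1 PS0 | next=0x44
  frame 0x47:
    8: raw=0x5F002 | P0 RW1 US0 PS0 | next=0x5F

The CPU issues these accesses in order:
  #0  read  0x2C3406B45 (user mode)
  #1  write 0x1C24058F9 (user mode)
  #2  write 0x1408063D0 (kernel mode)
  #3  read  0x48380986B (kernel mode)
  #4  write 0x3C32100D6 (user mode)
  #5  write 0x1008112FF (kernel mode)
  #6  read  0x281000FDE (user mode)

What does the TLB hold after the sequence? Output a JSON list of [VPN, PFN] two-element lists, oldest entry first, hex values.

Per-access translation:
#0 VA=0x2C3406B45 (r,user):
  [0] read 0x1B idx=11: raw=0x1F007 flags P=1 W=1 U=1 S=0
  [1] read 0x1F idx=26: raw=0x21007 flags P=1 W=1 U=1 S=0
  [2] read 0x21 idx=6: raw=0x22007 flags P=1 W=1 U=1 S=0
  ⇒ phys 0x22B45  [3 reads]
#1 VA=0x1C24058F9 (w,user):
  [0] read 0x1B idx=7: raw=0x23007 flags P=1 W=1 U=1 S=0
  [1] read 0x23 idx=18: raw=0x26007 flags P=1 W=1 U=1 S=0
  [2] read 0x26 idx=5: raw=0x28007 flags P=1 W=1 U=1 S=0
  ⇒ phys 0x288F9  [3 reads]
#2 VA=0x1408063D0 (w,kernel):
  [0] read 0x1B idx=5: raw=0x2A007 flags P=1 W=1 U=1 S=0
  [1] read 0x2A idx=4: raw=0x2D007 flags P=1 W=1 U=1 S=0
  [2] read 0x2D idx=6: raw=0x30005 flags P=1 W=0 U=1 S=0
  ⇒ fault: PROTECTION_VIOLATION  — 3 lookups
#3 VA=0x48380986B (r,kernel):
  [0] read 0x1B idx=18: raw=0x33007 flags P=1 W=1 U=1 S=0
  [1] read 0x33 idx=28: raw=0x34007 flags P=1 W=1 U=1 S=0
  [2] read 0x34 idx=9: raw=0x36007 flags P=1 W=1 U=1 S=0
  ⇒ phys 0x3686B  [3 reads]
#4 VA=0x3C32100D6 (w,user):
  [0] read 0x1B idx=15: raw=0x3A007 flags P=1 W=1 U=1 S=0
  [1] read 0x3A idx=25: raw=0x3C007 flags P=1 W=1 U=1 S=0
  [2] read 0x3C idx=16: raw=0x18006 flags P=0 W=1 U=1 S=0
  ⇒ fault: PAGE_NOT_PRESENT  — 3 lookups
#5 VA=0x1008112FF (w,kernel):
  [0] read 0x1B idx=4: raw=0x3E007 flags P=1 W=1 U=1 S=0
  [1] read 0x3E idx=4: raw=0x41007 flags P=1 W=1 U=1 S=0
  [2] read 0x41 idx=17: raw=0x44007 flags P=1 W=1 U=1 S=0
  ⇒ phys 0x442FF  [3 reads]
#6 VA=0x281000FDE (r,user):
  [0] read 0x1B idx=10: raw=0x47007 flags P=1 W=1 U=1 S=0
  [1] read 0x47 idx=8: raw=0x5F002 flags P=0 W=1 U=0 S=0
  ⇒ fault: PAGE_NOT_PRESENT  — 2 lookups

TLB: [["0x2C3406", "0x22"], ["0x1C2405", "0x28"], ["0x483809", "0x36"], ["0x100811", "0x44"]]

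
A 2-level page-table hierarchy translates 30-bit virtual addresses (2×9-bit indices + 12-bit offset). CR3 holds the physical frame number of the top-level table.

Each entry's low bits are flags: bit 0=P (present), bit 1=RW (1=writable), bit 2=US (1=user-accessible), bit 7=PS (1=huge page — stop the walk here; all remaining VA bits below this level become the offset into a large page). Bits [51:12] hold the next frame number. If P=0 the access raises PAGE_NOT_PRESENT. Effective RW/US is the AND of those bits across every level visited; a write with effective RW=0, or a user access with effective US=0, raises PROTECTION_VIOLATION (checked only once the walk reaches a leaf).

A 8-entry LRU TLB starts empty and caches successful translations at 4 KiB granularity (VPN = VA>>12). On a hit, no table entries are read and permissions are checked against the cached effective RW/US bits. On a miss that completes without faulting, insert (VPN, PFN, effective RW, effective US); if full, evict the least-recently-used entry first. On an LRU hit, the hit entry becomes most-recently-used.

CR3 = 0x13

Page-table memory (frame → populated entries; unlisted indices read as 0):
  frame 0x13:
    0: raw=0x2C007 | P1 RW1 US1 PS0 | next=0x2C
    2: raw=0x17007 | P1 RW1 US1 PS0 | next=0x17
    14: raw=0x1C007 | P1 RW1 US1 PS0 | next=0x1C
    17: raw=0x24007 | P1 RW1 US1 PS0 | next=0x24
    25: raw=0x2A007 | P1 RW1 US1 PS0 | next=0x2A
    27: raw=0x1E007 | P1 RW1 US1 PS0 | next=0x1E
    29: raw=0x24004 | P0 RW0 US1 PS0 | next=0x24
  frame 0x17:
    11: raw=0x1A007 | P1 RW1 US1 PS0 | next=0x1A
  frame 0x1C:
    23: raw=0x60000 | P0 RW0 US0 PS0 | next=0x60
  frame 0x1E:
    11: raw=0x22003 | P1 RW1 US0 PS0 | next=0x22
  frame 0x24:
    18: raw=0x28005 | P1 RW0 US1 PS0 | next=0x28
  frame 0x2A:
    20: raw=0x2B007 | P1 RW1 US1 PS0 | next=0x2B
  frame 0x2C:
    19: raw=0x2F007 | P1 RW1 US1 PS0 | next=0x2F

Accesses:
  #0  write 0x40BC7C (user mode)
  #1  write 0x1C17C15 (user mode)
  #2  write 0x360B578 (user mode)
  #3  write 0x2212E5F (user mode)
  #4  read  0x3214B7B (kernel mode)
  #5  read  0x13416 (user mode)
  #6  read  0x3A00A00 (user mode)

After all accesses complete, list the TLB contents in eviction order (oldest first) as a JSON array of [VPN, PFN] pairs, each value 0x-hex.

Per-access translation:
#0 VA=0x40BC7C (w,user):
  L0: frame=0x13 idx=2 entry=0x17007 [P=1 RW=1 US=1 PS=0]
  L1: frame=0x17 idx=11 entry=0x1A007 [P=1 RW=1 US=1 PS=0]
  → PA=0x1AC7C  (2 entries read)
#1 VA=0x1C17C15 (w,user):
  L0: frame=0x13 idx=14 entry=0x1C007 [P=1 RW=1 US=1 PS=0]
  L1: frame=0x1C idx=23 entry=0x60000 [P=0 RW=0 US=0 PS=0]
  ✗ PAGE_NOT_PRESENT  [2 reads]
#2 VA=0x360B578 (w,user):
  L0: frame=0x13 idx=27 entry=0x1E007 [P=1 RW=1 US=1 PS=0]
  L1: frame=0x1E idx=11 entry=0x22003 [P=1 RW=1 US=0 PS=0]
  ✗ PROTECTION_VIOLATION  [2 reads]
#3 VA=0x2212E5F (w,user):
  L0: frame=0x13 idx=17 entry=0x24007 [P=1 RW=1 US=1 PS=0]
  L1: frame=0x24 idx=18 entry=0x28005 [P=1 RW=0 US=1 PS=0]
  ✗ PROTECTION_VIOLATION  [2 reads]
#4 VA=0x3214B7B (r,kernel):
  L0: frame=0x13 idx=25 entry=0x2A007 [P=1 RW=1 US=1 PS=0]
  L1: frame=0x2A idx=20 entry=0x2B007 [P=1 RW=1 US=1 PS=0]
  → PA=0x2BB7B  (2 entries read)
#5 VA=0x13416 (r,user):
  L0: frame=0x13 idx=0 entry=0x2C007 [P=1 RW=1 US=1 PS=0]
  L1: frame=0x2C idx=19 entry=0x2F007 [P=1 RW=1 US=1 PS=0]
  → PA=0x2F416  (2 entries read)
#6 VA=0x3A00A00 (r,user):
  L0: frame=0x13 idx=29 entry=0x24004 [P=0 RW=0 US=1 PS=0]
  ✗ PAGE_NOT_PRESENT  [1 reads]

TLB: [["0x40B", "0x1A"], ["0x3214", "0x2B"], ["0x13", "0x2F"]]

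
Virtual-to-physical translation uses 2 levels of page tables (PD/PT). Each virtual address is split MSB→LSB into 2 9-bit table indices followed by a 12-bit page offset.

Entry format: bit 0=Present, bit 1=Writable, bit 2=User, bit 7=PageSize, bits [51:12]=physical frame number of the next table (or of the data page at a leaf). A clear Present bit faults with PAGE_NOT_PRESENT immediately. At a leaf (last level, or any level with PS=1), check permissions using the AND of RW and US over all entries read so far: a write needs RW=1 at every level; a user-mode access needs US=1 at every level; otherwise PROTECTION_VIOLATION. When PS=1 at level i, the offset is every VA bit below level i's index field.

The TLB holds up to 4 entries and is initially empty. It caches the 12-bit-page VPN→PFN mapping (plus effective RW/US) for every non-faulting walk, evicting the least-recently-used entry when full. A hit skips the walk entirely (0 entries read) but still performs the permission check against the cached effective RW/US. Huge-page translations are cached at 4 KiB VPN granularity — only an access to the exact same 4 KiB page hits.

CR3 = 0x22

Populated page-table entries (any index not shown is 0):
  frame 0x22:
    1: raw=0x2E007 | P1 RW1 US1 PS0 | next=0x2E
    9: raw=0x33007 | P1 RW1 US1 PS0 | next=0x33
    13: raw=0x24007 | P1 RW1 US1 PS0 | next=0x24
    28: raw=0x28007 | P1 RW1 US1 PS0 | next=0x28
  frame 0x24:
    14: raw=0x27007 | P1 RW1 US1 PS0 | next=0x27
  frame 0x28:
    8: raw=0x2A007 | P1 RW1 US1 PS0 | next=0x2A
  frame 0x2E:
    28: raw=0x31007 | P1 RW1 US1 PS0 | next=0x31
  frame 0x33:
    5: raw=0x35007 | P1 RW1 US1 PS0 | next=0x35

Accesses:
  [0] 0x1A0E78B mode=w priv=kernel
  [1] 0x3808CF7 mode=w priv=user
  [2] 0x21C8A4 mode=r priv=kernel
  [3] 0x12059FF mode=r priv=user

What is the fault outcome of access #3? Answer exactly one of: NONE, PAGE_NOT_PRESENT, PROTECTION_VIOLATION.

Trace:
#0 VA=0x1A0E78B (w,kernel):
  [0] read 0x22 idx=13: raw=0x24007 flags P=1 W=1 U=1 S=0
  [1] read 0x24 idx=14: raw=0x27007 flags P=1 W=1 U=1 S=0
  ✓ 0x2778B  — 2 lookups
#1 VA=0x3808CF7 (w,user):
  [0] read 0x22 idx=28: raw=0x28007 flags P=1 W=1 U=1 S=0
  [1] read 0x28 idx=8: raw=0x2A007 flags P=1 W=1 U=1 S=0
  ✓ 0x2ACF7  — 2 lookups
#2 VA=0x21C8A4 (r,kernel):
  [0] read 0x22 idx=1: raw=0x2E007 flags P=1 W=1 U=1 S=0
  [1] read 0x2E idx=28: raw=0x31007 flags P=1 W=1 U=1 S=0
  ✓ 0x318A4  — 2 lookups
#3 VA=0x12059FF (r,user):
  [0] read 0x22 idx=9: raw=0x33007 flags P=1 W=1 U=1 S=0
  [1] read 0x33 idx=5: raw=0x35007 flags P=1 W=1 U=1 S=0
  ✓ 0x359FF  — 2 lookups

Access #3 fault: NONE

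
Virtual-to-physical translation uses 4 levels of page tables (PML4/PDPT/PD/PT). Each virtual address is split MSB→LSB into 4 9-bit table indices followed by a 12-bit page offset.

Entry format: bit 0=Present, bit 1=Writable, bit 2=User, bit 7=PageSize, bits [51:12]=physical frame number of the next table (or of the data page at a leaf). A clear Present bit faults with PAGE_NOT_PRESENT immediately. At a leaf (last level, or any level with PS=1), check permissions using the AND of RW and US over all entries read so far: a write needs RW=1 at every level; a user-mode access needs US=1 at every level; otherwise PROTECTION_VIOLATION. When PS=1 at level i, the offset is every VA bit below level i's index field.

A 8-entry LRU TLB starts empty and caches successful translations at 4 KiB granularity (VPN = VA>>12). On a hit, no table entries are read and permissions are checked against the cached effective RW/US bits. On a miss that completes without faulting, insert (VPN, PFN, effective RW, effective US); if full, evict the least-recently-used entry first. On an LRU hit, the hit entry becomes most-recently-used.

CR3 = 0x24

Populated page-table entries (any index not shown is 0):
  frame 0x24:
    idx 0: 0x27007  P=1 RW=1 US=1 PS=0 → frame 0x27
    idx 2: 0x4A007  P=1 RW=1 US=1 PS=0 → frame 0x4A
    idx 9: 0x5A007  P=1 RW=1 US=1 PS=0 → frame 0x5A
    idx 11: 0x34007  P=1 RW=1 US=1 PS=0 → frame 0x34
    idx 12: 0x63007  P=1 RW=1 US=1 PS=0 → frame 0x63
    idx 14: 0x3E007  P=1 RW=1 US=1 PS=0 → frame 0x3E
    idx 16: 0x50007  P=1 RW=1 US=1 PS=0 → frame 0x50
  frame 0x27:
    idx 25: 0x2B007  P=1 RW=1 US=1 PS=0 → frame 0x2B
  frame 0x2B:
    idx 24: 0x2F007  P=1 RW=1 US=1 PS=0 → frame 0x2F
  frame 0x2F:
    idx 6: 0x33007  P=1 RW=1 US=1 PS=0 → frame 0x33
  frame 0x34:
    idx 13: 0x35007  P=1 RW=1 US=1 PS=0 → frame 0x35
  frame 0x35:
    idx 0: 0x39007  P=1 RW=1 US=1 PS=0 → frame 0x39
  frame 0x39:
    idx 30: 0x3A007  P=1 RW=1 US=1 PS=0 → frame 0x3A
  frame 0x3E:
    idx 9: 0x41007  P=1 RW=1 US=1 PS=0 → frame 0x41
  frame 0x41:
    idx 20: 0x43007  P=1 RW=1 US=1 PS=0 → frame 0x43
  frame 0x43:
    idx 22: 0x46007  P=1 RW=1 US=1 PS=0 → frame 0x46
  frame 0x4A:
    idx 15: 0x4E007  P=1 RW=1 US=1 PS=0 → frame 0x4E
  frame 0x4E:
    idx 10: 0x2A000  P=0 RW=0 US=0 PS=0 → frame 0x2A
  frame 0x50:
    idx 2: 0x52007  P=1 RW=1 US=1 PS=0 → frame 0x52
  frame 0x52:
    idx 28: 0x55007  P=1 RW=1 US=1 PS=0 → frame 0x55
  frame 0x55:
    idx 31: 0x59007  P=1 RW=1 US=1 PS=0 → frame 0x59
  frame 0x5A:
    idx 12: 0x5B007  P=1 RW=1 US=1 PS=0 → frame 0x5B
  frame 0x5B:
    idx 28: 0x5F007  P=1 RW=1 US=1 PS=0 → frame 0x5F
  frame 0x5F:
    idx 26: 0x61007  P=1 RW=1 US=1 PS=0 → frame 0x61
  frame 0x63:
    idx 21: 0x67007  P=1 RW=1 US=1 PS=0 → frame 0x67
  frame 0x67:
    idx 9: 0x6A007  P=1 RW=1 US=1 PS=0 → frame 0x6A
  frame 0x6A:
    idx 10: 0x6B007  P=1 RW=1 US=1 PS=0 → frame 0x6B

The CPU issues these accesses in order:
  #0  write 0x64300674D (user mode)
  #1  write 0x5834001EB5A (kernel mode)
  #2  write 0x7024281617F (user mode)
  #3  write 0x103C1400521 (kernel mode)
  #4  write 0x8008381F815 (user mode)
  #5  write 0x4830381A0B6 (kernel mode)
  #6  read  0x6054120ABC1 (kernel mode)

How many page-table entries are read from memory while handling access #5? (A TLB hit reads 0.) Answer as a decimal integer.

Trace:
#0 VA=0x64300674D (w,user):
  L0 @0x24[0] → 0x27007  P=1,RW=1,US=1,PS=0
  L1 @0x27[25] → 0x2B007  P=1,RW=1,US=1,PS=0
  L2 @0x2B[24] → 0x2F007  P=1,RW=1,US=1,PS=0
  L3 @0x2F[6] → 0x33007  P=1,RW=1,US=1,PS=0
  ✓ 0x3374D  — 4 lookups
#1 VA=0x5834001EB5A (w,kernel):
  L0 @0x24[11] → 0x34007  P=1,RW=1,US=1,PS=0
  L1 @0x34[13] → 0x35007  P=1,RW=1,US=1,PS=0
  L2 @0x35[0] → 0x39007  P=1,RW=1,US=1,PS=0
  L3 @0x39[30] → 0x3A007  P=1,RW=1,US=1,PS=0
  ✓ 0x3AB5A  — 4 lookups
#2 VA=0x7024281617F (w,user):
  L0 @0x24[14] → 0x3E007  P=1,RW=1,US=1,PS=0
  L1 @0x3E[9] → 0x41007  P=1,RW=1,US=1,PS=0
  L2 @0x41[20] → 0x43007  P=1,RW=1,US=1,PS=0
  L3 @0x43[22] → 0x46007  P=1,RW=1,US=1,PS=0
  ✓ 0x4617F  — 4 lookups
#3 VA=0x103C1400521 (w,kernel):
  L0 @0x24[2] → 0x4A007  P=1,RW=1,US=1,PS=0
  L1 @0x4A[15] → 0x4E007  P=1,RW=1,US=1,PS=0
  L2 @0x4E[10] → 0x2A000  P=0,RW=0,US=0,PS=0
  ⇒ fault: PAGE_NOT_PRESENT  — 3 lookups
#4 VA=0x8008381F815 (w,user):
  L0 @0x24[16] → 0x50007  P=1,RW=1,US=1,PS=0
  L1 @0x50[2] → 0x52007  P=1,RW=1,US=1,PS=0
  L2 @0x52[28] → 0x55007  P=1,RW=1,US=1,PS=0
  L3 @0x55[31] → 0x59007  P=1,RW=1,US=1,PS=0
  ✓ 0x59815  — 4 lookups
#5 VA=0x4830381A0B6 (w,kernel):
  L0 @0x24[9] → 0x5A007  P=1,RW=1,US=1,PS=0
  L1 @0x5A[12] → 0x5B007  P=1,RW=1,US=1,PS=0
  L2 @0x5B[28] → 0x5F007  P=1,RW=1,US=1,PS=0
  L3 @0x5F[26] → 0x61007  P=1,RW=1,US=1,PS=0
  ✓ 0x610B6  — 4 lookups
#6 VA=0x6054120ABC1 (r,kernel):
  L0 @0x24[12] → 0x63007  P=1,RW=1,US=1,PS=0
  L1 @0x63[21] → 0x67007  P=1,RW=1,US=1,PS=0
  L2 @0x67[9] → 0x6A007  P=1,RW=1,US=1,PS=0
  L3 @0x6A[10] → 0x6B007  P=1,RW=1,US=1,PS=0
  ✓ 0x6BBC1  — 4 lookups

Entries read for #5: 4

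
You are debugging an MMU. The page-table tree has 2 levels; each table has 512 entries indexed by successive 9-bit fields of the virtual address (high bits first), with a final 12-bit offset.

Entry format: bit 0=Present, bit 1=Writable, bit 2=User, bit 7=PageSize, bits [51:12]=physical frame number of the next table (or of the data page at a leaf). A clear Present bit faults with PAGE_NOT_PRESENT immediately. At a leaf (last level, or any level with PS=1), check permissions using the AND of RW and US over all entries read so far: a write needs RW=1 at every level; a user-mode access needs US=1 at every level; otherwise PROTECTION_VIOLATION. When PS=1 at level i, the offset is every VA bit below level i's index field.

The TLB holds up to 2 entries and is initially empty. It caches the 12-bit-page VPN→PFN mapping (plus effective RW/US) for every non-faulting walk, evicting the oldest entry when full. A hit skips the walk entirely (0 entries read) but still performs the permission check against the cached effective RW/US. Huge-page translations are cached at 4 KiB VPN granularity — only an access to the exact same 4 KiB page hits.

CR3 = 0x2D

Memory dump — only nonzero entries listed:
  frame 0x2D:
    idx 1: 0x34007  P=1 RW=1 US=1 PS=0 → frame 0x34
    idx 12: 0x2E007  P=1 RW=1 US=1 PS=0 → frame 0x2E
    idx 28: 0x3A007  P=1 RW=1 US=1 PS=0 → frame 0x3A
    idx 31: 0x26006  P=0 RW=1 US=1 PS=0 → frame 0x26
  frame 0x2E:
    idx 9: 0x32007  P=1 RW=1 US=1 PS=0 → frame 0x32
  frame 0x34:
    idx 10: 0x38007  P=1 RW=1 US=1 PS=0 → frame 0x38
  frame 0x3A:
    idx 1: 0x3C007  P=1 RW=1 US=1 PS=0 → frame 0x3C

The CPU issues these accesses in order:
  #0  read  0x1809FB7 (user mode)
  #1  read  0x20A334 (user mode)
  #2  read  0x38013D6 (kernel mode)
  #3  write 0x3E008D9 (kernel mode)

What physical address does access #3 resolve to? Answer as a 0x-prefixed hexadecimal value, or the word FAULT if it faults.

Trace:
#0 VA=0x1809FB7 (r,user):
  [0] read 0x2D idx=12: raw=0x2E007 flags P=1 W=1 U=1 S=0
  [1] read 0x2E idx=9: raw=0x32007 flags P=1 W=1 U=1 S=0
  → PA=0x32FB7  (2 entries read)
#1 VA=0x20A334 (r,user):
  [0] read 0x2D idx=1: raw=0x34007 flags P=1 W=1 U=1 S=0
  [1] read 0x34 idx=10: raw=0x38007 flags P=1 W=1 U=1 S=0
  → PA=0x38334  (2 entries read)
#2 VA=0x38013D6 (r,kernel):
  [0] read 0x2D idx=28: raw=0x3A007 flags P=1 W=1 U=1 S=0
  [1] read 0x3A idx=1: raw=0x3C007 flags P=1 W=1 U=1 S=0
  → PA=0x3C3D6  (2 entries read)
#3 VA=0x3E008D9 (w,kernel):
  [0] read 0x2D idx=31: raw=0x26006 flags P=0 W=1 U=1 S=0
  → PAGE_NOT_PRESENT  (1 entries read)

Access #3 PA: FAULT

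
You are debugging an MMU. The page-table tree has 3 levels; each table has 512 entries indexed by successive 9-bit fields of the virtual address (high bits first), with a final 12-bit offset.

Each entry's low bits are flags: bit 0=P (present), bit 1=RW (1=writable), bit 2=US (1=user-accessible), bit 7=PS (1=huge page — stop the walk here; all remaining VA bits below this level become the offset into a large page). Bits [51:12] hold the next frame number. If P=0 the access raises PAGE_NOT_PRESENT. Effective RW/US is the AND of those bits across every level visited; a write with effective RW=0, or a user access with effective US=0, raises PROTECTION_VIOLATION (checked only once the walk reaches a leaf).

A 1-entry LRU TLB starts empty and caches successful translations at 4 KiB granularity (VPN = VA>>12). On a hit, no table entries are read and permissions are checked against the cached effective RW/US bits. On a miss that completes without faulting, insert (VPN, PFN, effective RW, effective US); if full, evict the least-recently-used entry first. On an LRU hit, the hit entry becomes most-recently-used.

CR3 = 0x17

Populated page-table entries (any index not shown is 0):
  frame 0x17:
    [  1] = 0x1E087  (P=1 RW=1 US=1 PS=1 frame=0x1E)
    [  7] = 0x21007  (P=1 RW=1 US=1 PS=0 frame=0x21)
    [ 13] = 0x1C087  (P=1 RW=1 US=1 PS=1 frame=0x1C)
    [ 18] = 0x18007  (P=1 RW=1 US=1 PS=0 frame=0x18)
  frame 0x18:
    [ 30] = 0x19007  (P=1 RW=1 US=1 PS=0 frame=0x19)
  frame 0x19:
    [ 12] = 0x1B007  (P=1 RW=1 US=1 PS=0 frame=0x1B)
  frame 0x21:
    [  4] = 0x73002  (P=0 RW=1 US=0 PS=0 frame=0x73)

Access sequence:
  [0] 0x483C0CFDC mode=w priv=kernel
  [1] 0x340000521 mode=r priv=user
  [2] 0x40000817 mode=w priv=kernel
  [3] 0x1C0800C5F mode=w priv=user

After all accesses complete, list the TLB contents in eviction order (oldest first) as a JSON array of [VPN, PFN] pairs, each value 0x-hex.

Per-access translation:
#0 VA=0x483C0CFDC (w,kernel):
  L0 @0x17[18] → 0x18007  P=1,RW=1,US=1,PS=0
  L1 @0x18[30] → 0x19007  P=1,RW=1,US=1,PS=0
  L2 @0x19[12] → 0x1B007  P=1,RW=1,US=1,PS=0
  ✓ 0x1BFDC  — 3 lookups
#1 VA=0x340000521 (r,user):
  L0 @0x17[13] → 0x1C087  P=1,RW=1,US=1,PS=1
  ✓ 0x1C521 (huge @L0)  — 1 lookups
#2 VA=0x40000817 (w,kernel):
  L0 @0x17[1] → 0x1E087  P=1,RW=1,US=1,PS=1
  ✓ 0x1E817 (huge @L0)  — 1 lookups
#3 VA=0x1C0800C5F (w,user):
  L0 @0x17[7] → 0x21007  P=1,RW=1,US=1,PS=0
  L1 @0x21[4] → 0x73002  P=0,RW=1,US=0,PS=0
  ⇒ fault: PAGE_NOT_PRESENT  — 2 lookups

TLB: [["0x40000", "0x1E"]]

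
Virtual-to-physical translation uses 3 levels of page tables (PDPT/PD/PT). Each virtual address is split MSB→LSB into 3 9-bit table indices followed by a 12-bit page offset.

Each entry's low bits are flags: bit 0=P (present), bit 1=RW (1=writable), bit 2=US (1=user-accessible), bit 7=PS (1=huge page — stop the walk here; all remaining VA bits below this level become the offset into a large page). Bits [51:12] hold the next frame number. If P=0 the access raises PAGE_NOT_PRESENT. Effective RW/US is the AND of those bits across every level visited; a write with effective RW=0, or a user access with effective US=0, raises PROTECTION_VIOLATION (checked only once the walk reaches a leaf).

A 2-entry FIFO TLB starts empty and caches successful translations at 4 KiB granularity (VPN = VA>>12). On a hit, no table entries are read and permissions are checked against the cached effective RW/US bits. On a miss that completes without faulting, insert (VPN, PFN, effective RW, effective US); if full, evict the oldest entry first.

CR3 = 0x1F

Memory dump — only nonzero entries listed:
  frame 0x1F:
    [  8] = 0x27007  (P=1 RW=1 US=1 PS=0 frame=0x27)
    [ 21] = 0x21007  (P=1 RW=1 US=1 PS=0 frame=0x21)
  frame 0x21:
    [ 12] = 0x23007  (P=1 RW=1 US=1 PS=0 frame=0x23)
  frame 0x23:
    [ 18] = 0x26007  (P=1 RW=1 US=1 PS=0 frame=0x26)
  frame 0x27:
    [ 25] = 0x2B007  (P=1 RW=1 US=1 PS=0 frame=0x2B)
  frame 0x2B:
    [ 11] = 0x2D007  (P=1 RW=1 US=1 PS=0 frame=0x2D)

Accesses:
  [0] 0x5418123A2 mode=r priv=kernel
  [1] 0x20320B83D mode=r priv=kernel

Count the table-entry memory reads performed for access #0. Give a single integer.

Per-access translation:
#0 VA=0x5418123A2 (r,kernel):
  [0] read 0x1F idx=21: raw=0x21007 flags P=1 W=1 U=1 S=0
  [1] read 0x21 idx=12: raw=0x23007 flags P=1 W=1 U=1 S=0
  [2] read 0x23 idx=18: raw=0x26007 flags P=1 W=1 U=1 S=0
  ✓ 0x263A2  — 3 lookups
#1 VA=0x20320B83D (r,kernel):
  [0] read 0x1F idx=8: raw=0x27007 flags P=1 W=1 U=1 S=0
  [1] read 0x27 idx=25: raw=0x2B007 flags P=1 W=1 U=1 S=0
  [2] read 0x2B idx=11: raw=0x2D007 flags P=1 W=1 U=1 S=0
  ✓ 0x2D83D  — 3 lookups

Entries read for #0: 3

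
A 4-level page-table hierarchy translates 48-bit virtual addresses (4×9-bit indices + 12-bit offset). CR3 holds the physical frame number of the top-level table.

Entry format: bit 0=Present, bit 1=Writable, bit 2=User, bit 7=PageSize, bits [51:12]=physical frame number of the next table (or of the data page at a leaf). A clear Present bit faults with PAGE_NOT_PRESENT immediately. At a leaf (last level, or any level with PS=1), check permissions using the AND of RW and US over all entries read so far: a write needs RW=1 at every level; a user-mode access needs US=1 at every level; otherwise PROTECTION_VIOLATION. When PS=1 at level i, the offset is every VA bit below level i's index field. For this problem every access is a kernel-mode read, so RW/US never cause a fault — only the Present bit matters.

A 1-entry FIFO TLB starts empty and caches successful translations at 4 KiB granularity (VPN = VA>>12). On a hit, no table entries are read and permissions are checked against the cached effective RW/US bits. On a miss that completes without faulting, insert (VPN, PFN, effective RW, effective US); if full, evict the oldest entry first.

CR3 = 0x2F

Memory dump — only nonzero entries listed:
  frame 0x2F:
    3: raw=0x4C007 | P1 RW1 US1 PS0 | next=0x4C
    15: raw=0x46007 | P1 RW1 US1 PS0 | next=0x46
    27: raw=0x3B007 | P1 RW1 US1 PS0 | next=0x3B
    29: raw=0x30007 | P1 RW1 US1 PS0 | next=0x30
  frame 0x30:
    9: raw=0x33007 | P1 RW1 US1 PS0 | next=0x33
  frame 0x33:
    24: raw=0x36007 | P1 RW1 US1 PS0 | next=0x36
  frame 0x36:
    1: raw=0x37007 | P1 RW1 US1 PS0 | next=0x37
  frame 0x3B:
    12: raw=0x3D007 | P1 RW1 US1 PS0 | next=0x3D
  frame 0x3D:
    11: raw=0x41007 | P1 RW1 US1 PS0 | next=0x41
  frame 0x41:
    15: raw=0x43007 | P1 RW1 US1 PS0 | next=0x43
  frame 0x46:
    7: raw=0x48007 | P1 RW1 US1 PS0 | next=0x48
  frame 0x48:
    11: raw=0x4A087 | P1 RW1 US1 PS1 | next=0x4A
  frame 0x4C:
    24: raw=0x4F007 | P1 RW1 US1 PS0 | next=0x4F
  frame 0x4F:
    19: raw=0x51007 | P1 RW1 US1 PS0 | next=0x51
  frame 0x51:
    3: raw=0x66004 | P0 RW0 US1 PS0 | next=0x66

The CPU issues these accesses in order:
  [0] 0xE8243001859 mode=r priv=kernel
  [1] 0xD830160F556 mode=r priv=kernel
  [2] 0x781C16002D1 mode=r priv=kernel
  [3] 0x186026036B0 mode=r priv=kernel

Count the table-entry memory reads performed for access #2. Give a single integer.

Walk each access:
#0 VA=0xE8243001859 (r,kernel):
  lvl0: tbl 0x2F, slot 29 ⇒ 0x30007 (P1/RW1/US1/PS0)
  lvl1: tbl 0x30, slot 9 ⇒ 0x33007 (P1/RW1/US1/PS0)
  lvl2: tbl 0x33, slot 24 ⇒ 0x36007 (P1/RW1/US1/PS0)
  lvl3: tbl 0x36, slot 1 ⇒ 0x37007 (P1/RW1/US1/PS0)
  → PA=0x37859  (4 entries read)
#1 VA=0xD830160F556 (r,kernel):
  lvl0: tbl 0x2F, slot 27 ⇒ 0x3B007 (P1/RW1/US1/PS0)
  lvl1: tbl 0x3B, slot 12 ⇒ 0x3D007 (P1/RW1/US1/PS0)
  lvl2: tbl 0x3D, slot 11 ⇒ 0x41007 (P1/RW1/US1/PS0)
  lvl3: tbl 0x41, slot 15 ⇒ 0x43007 (P1/RW1/US1/PS0)
  → PA=0x43556  (4 entries read)
#2 VA=0x781C16002D1 (r,kernel):
  lvl0: tbl 0x2F, slot 15 ⇒ 0x46007 (P1/RW1/US1/PS0)
  lvl1: tbl 0x46, slot 7 ⇒ 0x48007 (P1/RW1/US1/PS0)
  lvl2: tbl 0x48, slot 11 ⇒ 0x4A087 (P1/RW1/US1/PS1)
  → PA=0x4A2D1 (huge @L2)  (3 entries read)
#3 VA=0x186026036B0 (r,kernel):
  lvl0: tbl 0x2F, slot 3 ⇒ 0x4C007 (P1/RW1/US1/PS0)
  lvl1: tbl 0x4C, slot 24 ⇒ 0x4F007 (P1/RW1/US1/PS0)
  lvl2: tbl 0x4F, slot 19 ⇒ 0x51007 (P1/RW1/US1/PS0)
  lvl3: tbl 0x51, slot 3 ⇒ 0x66004 (P0/RW0/US1/PS0)
  ✗ PAGE_NOT_PRESENT  [4 reads]

Entries read for #2: 3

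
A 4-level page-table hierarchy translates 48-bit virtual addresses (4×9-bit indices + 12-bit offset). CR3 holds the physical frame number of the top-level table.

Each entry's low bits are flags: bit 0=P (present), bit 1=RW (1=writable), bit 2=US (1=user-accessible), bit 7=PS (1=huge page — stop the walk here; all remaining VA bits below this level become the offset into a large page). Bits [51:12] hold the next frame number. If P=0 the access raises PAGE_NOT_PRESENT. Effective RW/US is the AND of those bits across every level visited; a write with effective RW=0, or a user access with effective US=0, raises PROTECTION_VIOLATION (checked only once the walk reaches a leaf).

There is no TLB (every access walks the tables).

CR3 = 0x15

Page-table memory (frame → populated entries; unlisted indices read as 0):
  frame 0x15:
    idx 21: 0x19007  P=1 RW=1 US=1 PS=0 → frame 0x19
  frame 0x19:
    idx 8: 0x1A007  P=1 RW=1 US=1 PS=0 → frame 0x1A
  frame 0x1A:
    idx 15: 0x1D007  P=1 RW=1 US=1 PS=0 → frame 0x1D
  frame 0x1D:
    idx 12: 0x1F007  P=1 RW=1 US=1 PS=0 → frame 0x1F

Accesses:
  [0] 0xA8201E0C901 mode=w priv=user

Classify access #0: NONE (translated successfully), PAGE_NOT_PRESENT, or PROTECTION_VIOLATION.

Per-access translation:
#0 VA=0xA8201E0C901 (w,user):
  lvl0: tbl 0x15, slot 21 ⇒ 0x19007 (P1/RW1/US1/PS0)
  lvl1: tbl 0x19, slot 8 ⇒ 0x1A007 (P1/RW1/US1/PS0)
  lvl2: tbl 0x1A, slot 15 ⇒ 0x1D007 (P1/RW1/US1/PS0)
  lvl3: tbl 0x1D, slot 12 ⇒ 0x1F007 (P1/RW1/US1/PS0)
  → PA=0x1F901  (4 entries read)

Access #0 fault: NONE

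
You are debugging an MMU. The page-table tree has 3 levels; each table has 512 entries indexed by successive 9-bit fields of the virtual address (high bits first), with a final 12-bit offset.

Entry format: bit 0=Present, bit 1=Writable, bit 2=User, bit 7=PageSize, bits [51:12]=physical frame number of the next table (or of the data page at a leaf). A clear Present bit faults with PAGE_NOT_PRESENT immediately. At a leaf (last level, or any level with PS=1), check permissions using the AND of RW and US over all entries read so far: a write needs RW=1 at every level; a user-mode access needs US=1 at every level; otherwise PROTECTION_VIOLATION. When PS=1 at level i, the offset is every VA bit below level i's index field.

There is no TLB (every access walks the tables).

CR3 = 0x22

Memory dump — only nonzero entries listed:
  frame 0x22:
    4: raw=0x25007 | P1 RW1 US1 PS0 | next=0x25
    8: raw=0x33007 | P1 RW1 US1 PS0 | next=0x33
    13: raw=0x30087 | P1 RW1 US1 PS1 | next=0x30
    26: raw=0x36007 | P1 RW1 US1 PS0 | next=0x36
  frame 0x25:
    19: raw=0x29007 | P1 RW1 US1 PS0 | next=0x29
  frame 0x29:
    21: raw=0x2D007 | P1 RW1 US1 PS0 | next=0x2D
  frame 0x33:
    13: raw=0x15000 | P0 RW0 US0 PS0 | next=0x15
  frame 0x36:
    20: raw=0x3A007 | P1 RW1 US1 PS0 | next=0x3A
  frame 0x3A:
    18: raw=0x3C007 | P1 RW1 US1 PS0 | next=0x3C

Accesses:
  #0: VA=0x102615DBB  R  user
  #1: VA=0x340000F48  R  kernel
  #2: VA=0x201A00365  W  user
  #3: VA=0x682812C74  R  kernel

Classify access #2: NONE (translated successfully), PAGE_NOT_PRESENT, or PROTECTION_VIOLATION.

Walk each access:
#0 VA=0x102615DBB (r,user):
  L0 @0x22[4] → 0x25007  P=1,RW=1,US=1,PS=0
  L1 @0x25[19] → 0x29007  P=1,RW=1,US=1,PS=0
  L2 @0x29[21] → 0x2D007  P=1,RW=1,US=1,PS=0
  ✓ 0x2DDBB  — 3 lookups
#1 VA=0x340000F48 (r,kernel):
  L0 @0x22[13] → 0x30087  P=1,RW=1,US=1,PS=1
  ✓ 0x30F48 (huge @L0)  — 1 lookups
#2 VA=0x201A00365 (w,user):
  L0 @0x22[8] → 0x33007  P=1,RW=1,US=1,PS=0
  L1 @0x33[13] → 0x15000  P=0,RW=0,US=0,PS=0
  → PAGE_NOT_PRESENT  (2 entries read)
#3 VA=0x682812C74 (r,kernel):
  L0 @0x22[26] → 0x36007  P=1,RW=1,US=1,PS=0
  L1 @0x36[20] → 0x3A007  P=1,RW=1,US=1,PS=0
  L2 @0x3A[18] → 0x3C007  P=1,RW=1,US=1,PS=0
  ✓ 0x3CC74  — 3 lookups

Access #2 fault: PAGE_NOT_PRESENT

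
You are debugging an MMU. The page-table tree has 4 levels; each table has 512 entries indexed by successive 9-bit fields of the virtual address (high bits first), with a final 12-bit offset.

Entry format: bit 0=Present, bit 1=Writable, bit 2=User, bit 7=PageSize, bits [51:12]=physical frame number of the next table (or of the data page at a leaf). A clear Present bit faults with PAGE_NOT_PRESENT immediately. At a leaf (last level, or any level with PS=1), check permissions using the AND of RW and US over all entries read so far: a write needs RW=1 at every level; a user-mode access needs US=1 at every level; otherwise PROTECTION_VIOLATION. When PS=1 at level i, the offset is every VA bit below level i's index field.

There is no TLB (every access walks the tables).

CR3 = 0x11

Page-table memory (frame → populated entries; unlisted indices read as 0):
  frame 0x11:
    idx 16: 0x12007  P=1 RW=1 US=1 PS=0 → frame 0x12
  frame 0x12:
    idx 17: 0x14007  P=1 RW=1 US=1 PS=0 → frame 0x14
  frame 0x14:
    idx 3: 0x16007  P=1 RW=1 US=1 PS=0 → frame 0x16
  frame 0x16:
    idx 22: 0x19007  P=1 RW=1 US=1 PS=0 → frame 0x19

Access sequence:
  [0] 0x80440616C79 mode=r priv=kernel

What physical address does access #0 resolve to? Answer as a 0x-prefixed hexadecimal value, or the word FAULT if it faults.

Per-access translation:
#0 VA=0x80440616C79 (r,kernel):
  [0] read 0x11 idx=16: raw=0x12007 flags P=1 W=1 U=1 S=0
  [1] read 0x12 idx=17: raw=0x14007 flags P=1 W=1 U=1 S=0
  [2] read 0x14 idx=3: raw=0x16007 flags P=1 W=1 U=1 S=0
  [3] read 0x16 idx=22: raw=0x19007 flags P=1 W=1 U=1 S=0
  ✓ 0x19C79  — 4 lookups

Access #0 PA: 0x19C79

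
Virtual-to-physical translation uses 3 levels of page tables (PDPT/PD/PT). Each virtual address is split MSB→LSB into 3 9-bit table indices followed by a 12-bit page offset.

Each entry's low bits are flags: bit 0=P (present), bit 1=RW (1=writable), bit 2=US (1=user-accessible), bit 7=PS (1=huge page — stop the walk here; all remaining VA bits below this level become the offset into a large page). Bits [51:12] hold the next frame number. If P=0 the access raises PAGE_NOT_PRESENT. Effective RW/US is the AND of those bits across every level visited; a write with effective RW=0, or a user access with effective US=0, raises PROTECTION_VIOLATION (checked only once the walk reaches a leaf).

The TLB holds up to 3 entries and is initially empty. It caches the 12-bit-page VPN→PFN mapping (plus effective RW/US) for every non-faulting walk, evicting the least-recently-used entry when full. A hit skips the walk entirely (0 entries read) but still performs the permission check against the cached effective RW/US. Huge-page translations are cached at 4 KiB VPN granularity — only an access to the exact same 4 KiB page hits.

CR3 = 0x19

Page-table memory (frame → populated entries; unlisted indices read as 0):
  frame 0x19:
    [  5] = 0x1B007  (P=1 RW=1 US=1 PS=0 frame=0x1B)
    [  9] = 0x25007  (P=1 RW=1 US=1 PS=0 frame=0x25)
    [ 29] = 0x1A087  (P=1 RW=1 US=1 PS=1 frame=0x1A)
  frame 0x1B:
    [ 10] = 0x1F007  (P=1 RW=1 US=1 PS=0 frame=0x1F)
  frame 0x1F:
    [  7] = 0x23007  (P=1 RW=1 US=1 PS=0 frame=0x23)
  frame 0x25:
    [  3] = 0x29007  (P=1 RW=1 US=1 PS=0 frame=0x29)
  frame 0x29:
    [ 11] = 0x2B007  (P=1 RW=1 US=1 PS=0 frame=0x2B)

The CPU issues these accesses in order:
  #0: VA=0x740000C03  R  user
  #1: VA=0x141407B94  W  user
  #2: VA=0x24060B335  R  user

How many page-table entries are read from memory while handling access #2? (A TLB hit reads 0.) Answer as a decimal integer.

Walk each access:
#0 VA=0x740000C03 (r,user):
  L0: frame=0x19 idx=29 entry=0x1A087 [P=1 RW=1 US=1 PS=1]
  ⇒ phys 0x1AC03 (huge @L0)  [1 reads]
#1 VA=0x141407B94 (w,user):
  L0: frame=0x19 idx=5 entry=0x1B007 [P=1 RW=1 US=1 PS=0]
  L1: frame=0x1B idx=10 entry=0x1F007 [P=1 RW=1 US=1 PS=0]
  L2: frame=0x1F idx=7 entry=0x23007 [P=1 RW=1 US=1 PS=0]
  ⇒ phys 0x23B94  [3 reads]
#2 VA=0x24060B335 (r,user):
  L0: frame=0x19 idx=9 entry=0x25007 [P=1 RW=1 US=1 PS=0]
  L1: frame=0x25 idx=3 entry=0x29007 [P=1 RW=1 US=1 PS=0]
  L2: frame=0x29 idx=11 entry=0x2B007 [P=1 RW=1 US=1 PS=0]
  ⇒ phys 0x2B335  [3 reads]

Entries read for #2: 3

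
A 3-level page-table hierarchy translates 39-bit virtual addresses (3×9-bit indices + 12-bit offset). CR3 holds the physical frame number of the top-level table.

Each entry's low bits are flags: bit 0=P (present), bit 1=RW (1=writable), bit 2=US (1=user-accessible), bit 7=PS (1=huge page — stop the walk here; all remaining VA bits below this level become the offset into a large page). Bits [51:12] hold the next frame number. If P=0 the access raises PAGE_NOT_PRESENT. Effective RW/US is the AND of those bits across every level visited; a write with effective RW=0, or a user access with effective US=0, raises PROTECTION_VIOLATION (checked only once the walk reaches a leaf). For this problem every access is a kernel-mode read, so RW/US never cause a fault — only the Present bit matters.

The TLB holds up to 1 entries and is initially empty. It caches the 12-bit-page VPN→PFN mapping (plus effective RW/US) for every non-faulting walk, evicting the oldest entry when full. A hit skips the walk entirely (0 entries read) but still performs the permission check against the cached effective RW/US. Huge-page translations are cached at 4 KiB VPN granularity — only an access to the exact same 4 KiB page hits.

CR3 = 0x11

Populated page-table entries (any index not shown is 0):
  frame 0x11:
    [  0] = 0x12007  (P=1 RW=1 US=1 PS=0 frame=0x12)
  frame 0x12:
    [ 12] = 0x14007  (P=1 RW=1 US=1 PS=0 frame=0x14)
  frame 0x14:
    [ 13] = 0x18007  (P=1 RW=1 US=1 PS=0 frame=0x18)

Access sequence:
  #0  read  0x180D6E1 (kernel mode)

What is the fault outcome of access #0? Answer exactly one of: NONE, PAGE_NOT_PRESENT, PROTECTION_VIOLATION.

Walk each access:
#0 VA=0x180D6E1 (r,kernel):
  L0: frame=0x11 idx=0 entry=0x12007 [P=1 RW=1 US=1 PS=0]
  L1: frame=0x12 idx=12 entry=0x14007 [P=1 RW=1 US=1 PS=0]
  L2: frame=0x14 idx=13 entry=0x18007 [P=1 RW=1 US=1 PS=0]
  ✓ 0x186E1  — 3 lookups

Access #0 fault: NONE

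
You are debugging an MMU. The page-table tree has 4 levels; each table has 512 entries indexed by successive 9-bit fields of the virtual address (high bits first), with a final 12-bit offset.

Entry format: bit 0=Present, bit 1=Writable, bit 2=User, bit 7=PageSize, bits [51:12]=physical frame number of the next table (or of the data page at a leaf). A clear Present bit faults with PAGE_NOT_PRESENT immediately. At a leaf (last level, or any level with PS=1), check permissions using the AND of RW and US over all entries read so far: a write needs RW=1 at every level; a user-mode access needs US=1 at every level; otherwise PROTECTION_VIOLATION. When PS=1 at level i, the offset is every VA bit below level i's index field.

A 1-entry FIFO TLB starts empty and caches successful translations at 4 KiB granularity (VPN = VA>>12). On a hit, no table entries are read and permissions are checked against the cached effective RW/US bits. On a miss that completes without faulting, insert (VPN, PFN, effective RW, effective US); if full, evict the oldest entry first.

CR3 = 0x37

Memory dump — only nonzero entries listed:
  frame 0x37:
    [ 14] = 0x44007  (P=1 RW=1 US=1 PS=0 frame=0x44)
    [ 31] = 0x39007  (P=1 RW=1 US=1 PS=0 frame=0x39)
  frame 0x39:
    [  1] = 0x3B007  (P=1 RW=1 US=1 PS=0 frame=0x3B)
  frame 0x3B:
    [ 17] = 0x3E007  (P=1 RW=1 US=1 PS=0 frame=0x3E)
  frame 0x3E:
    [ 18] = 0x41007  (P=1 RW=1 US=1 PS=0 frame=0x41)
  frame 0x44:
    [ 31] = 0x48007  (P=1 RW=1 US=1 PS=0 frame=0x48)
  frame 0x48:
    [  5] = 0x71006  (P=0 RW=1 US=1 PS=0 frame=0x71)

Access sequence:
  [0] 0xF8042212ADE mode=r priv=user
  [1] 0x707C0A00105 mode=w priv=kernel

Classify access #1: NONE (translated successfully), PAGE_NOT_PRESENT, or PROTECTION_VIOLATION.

Per-access translation:
#0 VA=0xF8042212ADE (r,user):
  lvl0: tbl 0x37, slot 31 ⇒ 0x39007 (P1/RW1/US1/PS0)
  lvl1: tbl 0x39, slot 1 ⇒ 0x3B007 (P1/RW1/US1/PS0)
  lvl2: tbl 0x3B, slot 17 ⇒ 0x3E007 (P1/RW1/US1/PS0)
  lvl3: tbl 0x3E, slot 18 ⇒ 0x41007 (P1/RW1/US1/PS0)
  ⇒ phys 0x41ADE  [4 reads]
#1 VA=0x707C0A00105 (w,kernel):
  lvl0: tbl 0x37, slot 14 ⇒ 0x44007 (P1/RW1/US1/PS0)
  lvl1: tbl 0x44, slot 31 ⇒ 0x48007 (P1/RW1/US1/PS0)
  lvl2: tbl 0x48, slot 5 ⇒ 0x71006 (P0/RW1/US1/PS0)
  → PAGE_NOT_PRESENT  (3 entries read)

Access #1 fault: PAGE_NOT_PRESENT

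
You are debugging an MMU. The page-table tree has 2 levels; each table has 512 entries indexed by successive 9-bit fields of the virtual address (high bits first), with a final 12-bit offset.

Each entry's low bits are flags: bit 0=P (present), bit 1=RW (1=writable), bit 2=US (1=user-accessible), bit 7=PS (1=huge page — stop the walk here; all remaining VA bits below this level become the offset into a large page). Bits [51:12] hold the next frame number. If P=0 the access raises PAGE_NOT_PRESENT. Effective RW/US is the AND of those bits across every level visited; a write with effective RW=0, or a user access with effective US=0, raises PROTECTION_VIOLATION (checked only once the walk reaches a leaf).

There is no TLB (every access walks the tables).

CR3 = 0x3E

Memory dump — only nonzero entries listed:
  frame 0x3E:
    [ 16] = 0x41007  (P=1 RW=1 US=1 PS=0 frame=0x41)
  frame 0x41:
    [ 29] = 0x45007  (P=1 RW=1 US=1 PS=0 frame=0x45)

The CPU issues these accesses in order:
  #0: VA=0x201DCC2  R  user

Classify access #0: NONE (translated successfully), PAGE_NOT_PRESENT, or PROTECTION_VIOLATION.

Per-access translation:
#0 VA=0x201DCC2 (r,user):
  L0: frame=0x3E idx=16 entry=0x41007 [P=1 RW=1 US=1 PS=0]
  L1: frame=0x41 idx=29 entry=0x45007 [P=1 RW=1 US=1 PS=0]
  ✓ 0x45CC2  — 2 lookups

Access #0 fault: NONE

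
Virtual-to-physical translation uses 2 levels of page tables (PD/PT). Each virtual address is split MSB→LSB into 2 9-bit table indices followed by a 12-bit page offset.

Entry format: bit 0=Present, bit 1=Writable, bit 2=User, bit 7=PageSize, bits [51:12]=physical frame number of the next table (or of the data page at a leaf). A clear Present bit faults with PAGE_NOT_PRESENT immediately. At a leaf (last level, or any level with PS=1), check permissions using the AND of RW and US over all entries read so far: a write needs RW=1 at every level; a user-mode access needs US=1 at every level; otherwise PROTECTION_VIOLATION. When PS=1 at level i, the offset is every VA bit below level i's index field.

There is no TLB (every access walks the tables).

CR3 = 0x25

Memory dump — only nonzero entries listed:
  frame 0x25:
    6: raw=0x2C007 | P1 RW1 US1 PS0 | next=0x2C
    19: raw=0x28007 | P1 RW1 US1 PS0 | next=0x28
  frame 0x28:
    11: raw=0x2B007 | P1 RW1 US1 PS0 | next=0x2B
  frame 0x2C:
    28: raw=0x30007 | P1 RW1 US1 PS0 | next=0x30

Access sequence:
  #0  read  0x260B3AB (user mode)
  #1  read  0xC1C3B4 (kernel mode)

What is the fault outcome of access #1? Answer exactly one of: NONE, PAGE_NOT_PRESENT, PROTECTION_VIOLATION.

Trace:
#0 VA=0x260B3AB (r,user):
  L0 @0x25[19] → 0x28007  P=1,RW=1,US=1,PS=0
  L1 @0x28[11] → 0x2B007  P=1,RW=1,US=1,PS=0
  ✓ 0x2B3AB  — 2 lookups
#1 VA=0xC1C3B4 (r,kernel):
  L0 @0x25[6] → 0x2C007  P=1,RW=1,US=1,PS=0
  L1 @0x2C[28] → 0x30007  P=1,RW=1,US=1,PS=0
  ✓ 0x303B4  — 2 lookups

Access #1 fault: NONE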